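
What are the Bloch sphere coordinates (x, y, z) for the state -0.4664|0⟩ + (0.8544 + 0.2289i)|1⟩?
(-0.797, -0.2135, -0.5649)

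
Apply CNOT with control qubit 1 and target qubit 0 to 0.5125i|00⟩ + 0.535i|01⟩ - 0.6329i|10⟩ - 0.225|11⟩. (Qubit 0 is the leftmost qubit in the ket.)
0.5125i|00⟩ - 0.225|01⟩ - 0.6329i|10⟩ + 0.535i|11⟩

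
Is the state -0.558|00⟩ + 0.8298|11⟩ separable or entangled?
Entangled

Writing the state as a|00⟩ + b|01⟩ + c|10⟩ + d|11⟩, it is a product state iff ad − bc = 0.
Here (a, b, c, d) = (-0.558, 0, 0, 0.8298): ad − bc = (-0.558)(0.8298) − (0)(0) = -0.463 ≠ 0, so the state is entangled.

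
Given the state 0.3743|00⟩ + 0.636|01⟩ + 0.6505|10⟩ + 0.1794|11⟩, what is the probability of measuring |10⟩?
0.4232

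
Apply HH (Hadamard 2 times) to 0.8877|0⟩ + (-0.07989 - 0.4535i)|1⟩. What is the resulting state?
0.8877|0⟩ + (-0.07989 - 0.4535i)|1⟩

H² = I, so an even number of Hadamards cancels: H^2 = I and the state is unchanged.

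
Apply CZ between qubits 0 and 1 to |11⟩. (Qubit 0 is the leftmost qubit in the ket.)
-|11⟩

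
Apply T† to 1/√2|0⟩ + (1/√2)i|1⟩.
1/√2|0⟩ + (1/2 + (1/2)i)|1⟩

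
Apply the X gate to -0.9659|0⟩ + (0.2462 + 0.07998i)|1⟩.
(0.2462 + 0.07998i)|0⟩ - 0.9659|1⟩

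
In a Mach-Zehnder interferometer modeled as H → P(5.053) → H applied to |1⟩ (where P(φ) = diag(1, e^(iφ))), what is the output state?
(0.333 + 0.4713i)|0⟩ + (0.667 - 0.4713i)|1⟩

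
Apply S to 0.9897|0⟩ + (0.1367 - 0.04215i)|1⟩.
0.9897|0⟩ + (0.04215 + 0.1367i)|1⟩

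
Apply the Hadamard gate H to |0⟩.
1/√2|0⟩ + 1/√2|1⟩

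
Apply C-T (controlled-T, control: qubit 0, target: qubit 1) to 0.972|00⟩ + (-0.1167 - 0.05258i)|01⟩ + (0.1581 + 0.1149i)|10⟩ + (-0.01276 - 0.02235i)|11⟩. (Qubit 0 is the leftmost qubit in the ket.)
0.972|00⟩ + (-0.1167 - 0.05258i)|01⟩ + (0.1581 + 0.1149i)|10⟩ + (0.006781 - 0.02483i)|11⟩

C-T leaves the control-|0⟩ kets |00⟩, |01⟩ unchanged and applies T to qubit 1 on the control-|1⟩ pair (|10⟩, |11⟩).
T = [[1, 0], [0, (1/√2 + (1/√2)i)]].
With a = amp(|10⟩) = (0.1581 + 0.1149i) and b = amp(|11⟩) = (-0.01276 - 0.02235i):
new amp(|10⟩) = (1)·a = (0.1581 + 0.1149i)
new amp(|11⟩) = (1/√2 + (1/√2)i)·b = (0.006781 - 0.02483i)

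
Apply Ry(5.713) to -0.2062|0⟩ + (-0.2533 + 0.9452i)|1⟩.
(0.2691 - 0.2658i)|0⟩ + (0.1851 - 0.907i)|1⟩

Ry(5.713) = [[cos(θ/2), −sin(θ/2)], [sin(θ/2), cos(θ/2)]]; θ = 5.713, cos(θ/2) ≈ -0.959636, sin(θ/2) ≈ 0.281246.
With a = amp(|0⟩) = -0.2062 and b = amp(|1⟩) = (-0.2533 + 0.9452i):
new amp(|0⟩) = (-0.959636)·a + (-0.281246)·b = (0.2691 - 0.2658i)
new amp(|1⟩) = (0.281246)·a + (-0.959636)·b = (0.1851 - 0.907i)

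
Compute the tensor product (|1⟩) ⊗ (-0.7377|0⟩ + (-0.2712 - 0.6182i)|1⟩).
-0.7377|10⟩ + (-0.2712 - 0.6182i)|11⟩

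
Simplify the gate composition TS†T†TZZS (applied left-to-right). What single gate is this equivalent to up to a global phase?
T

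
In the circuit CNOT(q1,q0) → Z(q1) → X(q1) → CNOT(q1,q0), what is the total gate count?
4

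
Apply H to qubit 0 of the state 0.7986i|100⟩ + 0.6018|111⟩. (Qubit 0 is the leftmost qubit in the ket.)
0.5647i|000⟩ + 0.4255|011⟩ - 0.5647i|100⟩ - 0.4255|111⟩

H on qubit 0 mixes each pair of kets that differ only in qubit 0: amplitudes (a, b) of (|…0…⟩, |…1…⟩) become ((a + b)/√2, (a − b)/√2). Kets absent from the input have amplitude 0.
(|000⟩, |100⟩): (a, b) = (0, 0.7986i) → (0.5647i, -0.5647i)
(|011⟩, |111⟩): (a, b) = (0, 0.6018) → (0.4255, -0.4255)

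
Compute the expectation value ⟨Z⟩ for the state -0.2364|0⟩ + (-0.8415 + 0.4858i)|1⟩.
-0.8882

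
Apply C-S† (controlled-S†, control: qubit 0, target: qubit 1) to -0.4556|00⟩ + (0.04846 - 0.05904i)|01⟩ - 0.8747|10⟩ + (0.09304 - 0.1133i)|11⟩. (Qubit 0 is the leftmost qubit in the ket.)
-0.4556|00⟩ + (0.04846 - 0.05904i)|01⟩ - 0.8747|10⟩ + (-0.1133 - 0.09304i)|11⟩

C-S† leaves the control-|0⟩ kets |00⟩, |01⟩ unchanged and applies S† to qubit 1 on the control-|1⟩ pair (|10⟩, |11⟩).
S† = [[1, 0], [0, -i]].
With a = amp(|10⟩) = -0.8747 and b = amp(|11⟩) = (0.09304 - 0.1133i):
new amp(|10⟩) = (1)·a = -0.8747
new amp(|11⟩) = (-i)·b = (-0.1133 - 0.09304i)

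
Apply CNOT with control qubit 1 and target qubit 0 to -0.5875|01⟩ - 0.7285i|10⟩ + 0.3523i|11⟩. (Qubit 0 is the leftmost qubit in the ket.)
0.3523i|01⟩ - 0.7285i|10⟩ - 0.5875|11⟩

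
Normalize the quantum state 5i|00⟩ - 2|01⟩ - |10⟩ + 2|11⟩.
0.8575i|00⟩ - 0.343|01⟩ - 0.1715|10⟩ + 0.343|11⟩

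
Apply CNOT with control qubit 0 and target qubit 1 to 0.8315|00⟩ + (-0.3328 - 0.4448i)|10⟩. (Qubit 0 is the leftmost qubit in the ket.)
0.8315|00⟩ + (-0.3328 - 0.4448i)|11⟩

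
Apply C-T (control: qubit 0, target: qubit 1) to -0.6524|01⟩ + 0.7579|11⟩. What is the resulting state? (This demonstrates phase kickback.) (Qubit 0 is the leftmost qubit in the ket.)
-0.6524|01⟩ + (0.5359 + 0.5359i)|11⟩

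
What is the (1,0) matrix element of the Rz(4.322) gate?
0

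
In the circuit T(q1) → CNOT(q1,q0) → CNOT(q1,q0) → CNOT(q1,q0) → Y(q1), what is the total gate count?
5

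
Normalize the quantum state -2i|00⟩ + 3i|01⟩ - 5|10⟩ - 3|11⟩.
-0.2917i|00⟩ + 0.4376i|01⟩ - 0.7293|10⟩ - 0.4376|11⟩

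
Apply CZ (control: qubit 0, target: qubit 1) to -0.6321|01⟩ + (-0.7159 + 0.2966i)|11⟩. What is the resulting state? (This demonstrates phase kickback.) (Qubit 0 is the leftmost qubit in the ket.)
-0.6321|01⟩ + (0.7159 - 0.2966i)|11⟩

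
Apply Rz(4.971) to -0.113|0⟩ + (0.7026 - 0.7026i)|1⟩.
(0.08954 + 0.06893i)|0⟩ + (-0.1281 + 0.9853i)|1⟩

Rz(4.971) = [[e^(−iθ/2), 0], [0, e^(iθ/2)]] with e^(±iθ/2) = cos(θ/2) ± i·sin(θ/2); θ = 4.971, cos(θ/2) ≈ -0.792382, sin(θ/2) ≈ 0.610025.
With a = amp(|0⟩) = -0.113 and b = amp(|1⟩) = (0.7026 - 0.7026i):
new amp(|0⟩) = (-0.792382 - 0.610025i)·a = (0.08954 + 0.06893i)
new amp(|1⟩) = (-0.792382 + 0.610025i)·b = (-0.1281 + 0.9853i)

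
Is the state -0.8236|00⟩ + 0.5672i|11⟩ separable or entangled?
Entangled

Writing the state as a|00⟩ + b|01⟩ + c|10⟩ + d|11⟩, it is a product state iff ad − bc = 0.
Here (a, b, c, d) = (-0.8236, 0, 0, 0.5672i): ad − bc = (-0.8236)(0.5672i) − (0)(0) = -0.4671i ≠ 0, so the state is entangled.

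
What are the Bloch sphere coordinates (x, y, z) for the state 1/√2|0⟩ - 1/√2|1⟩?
(-1, 0, 0)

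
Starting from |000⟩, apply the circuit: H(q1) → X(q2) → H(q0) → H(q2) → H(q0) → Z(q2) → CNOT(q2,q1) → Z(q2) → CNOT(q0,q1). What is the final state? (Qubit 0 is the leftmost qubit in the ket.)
1/2|000⟩ - 1/2|001⟩ + 1/2|010⟩ - 1/2|011⟩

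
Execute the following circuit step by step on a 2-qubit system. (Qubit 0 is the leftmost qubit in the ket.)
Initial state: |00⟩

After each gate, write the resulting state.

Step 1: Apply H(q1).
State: 1/√2|00⟩ + 1/√2|01⟩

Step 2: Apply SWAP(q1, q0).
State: 1/√2|00⟩ + 1/√2|10⟩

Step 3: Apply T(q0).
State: 1/√2|00⟩ + (1/2 + (1/2)i)|10⟩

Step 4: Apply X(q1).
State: 1/√2|01⟩ + (1/2 + (1/2)i)|11⟩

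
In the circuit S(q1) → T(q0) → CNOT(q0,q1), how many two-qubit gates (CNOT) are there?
1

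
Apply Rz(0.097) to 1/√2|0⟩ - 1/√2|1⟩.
(0.7063 - 0.03428i)|0⟩ + (-0.7063 - 0.03428i)|1⟩

Rz(0.097) = [[e^(−iθ/2), 0], [0, e^(iθ/2)]] with e^(±iθ/2) = cos(θ/2) ± i·sin(θ/2); θ = 0.097, cos(θ/2) ≈ 0.998824, sin(θ/2) ≈ 0.048481.
With a = amp(|0⟩) = 1/√2 and b = amp(|1⟩) = -1/√2:
new amp(|0⟩) = (0.998824 - 0.048481i)·a = (0.7063 - 0.03428i)
new amp(|1⟩) = (0.998824 + 0.048481i)·b = (-0.7063 - 0.03428i)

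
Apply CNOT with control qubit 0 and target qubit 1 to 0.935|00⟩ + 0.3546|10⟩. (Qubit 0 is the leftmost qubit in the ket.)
0.935|00⟩ + 0.3546|11⟩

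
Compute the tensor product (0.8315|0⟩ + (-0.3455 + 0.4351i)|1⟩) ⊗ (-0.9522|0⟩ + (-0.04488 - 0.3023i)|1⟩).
-0.7918|00⟩ + (-0.03732 - 0.2514i)|01⟩ + (0.329 - 0.4143i)|10⟩ + (0.147 + 0.08492i)|11⟩

amp(|b₁b₂…⟩) = product of the factor amplitudes for bits b₁, b₂, …; only kets whose every factor amplitude is nonzero survive.
|00⟩: (0.8315)(-0.9522) = -0.7918
|01⟩: (0.8315)(-0.04488 - 0.3023i) = (-0.03732 - 0.2514i)
|10⟩: (-0.3455 + 0.4351i)(-0.9522) = (0.329 - 0.4143i)
|11⟩: (-0.3455 + 0.4351i)(-0.04488 - 0.3023i) = (0.147 + 0.08492i)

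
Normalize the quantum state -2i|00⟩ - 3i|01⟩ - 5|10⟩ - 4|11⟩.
-0.2722i|00⟩ - (1/√6)i|01⟩ - 0.6804|10⟩ - 0.5443|11⟩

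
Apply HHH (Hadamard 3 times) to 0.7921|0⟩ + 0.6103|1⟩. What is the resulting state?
0.9916|0⟩ + 0.1286|1⟩

H² = I, so H^3 = H: a single Hadamard. With (a, b) = (0.7921, 0.6103), H gives ((a + b)/√2, (a − b)/√2) = (0.9916, 0.1286).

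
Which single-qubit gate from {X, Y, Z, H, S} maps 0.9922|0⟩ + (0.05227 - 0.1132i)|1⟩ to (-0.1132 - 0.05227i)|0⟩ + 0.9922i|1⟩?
Y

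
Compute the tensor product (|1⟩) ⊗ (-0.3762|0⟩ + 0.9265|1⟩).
-0.3762|10⟩ + 0.9265|11⟩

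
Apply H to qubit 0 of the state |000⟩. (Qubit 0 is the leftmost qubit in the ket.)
1/√2|000⟩ + 1/√2|100⟩

H on qubit 0 mixes each pair of kets that differ only in qubit 0: amplitudes (a, b) of (|…0…⟩, |…1…⟩) become ((a + b)/√2, (a − b)/√2). Kets absent from the input have amplitude 0.
(|000⟩, |100⟩): (a, b) = (1, 0) → (1/√2, 1/√2)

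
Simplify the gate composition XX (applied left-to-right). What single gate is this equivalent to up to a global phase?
I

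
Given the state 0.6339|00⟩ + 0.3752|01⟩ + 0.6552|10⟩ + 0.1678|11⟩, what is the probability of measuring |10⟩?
0.4293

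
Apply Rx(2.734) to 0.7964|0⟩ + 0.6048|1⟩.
(0.1612 - 0.5923i)|0⟩ + (0.1224 - 0.7799i)|1⟩

Rx(2.734) = [[cos(θ/2), −i·sin(θ/2)], [−i·sin(θ/2), cos(θ/2)]]; θ = 2.734, cos(θ/2) ≈ 0.202389, sin(θ/2) ≈ 0.979305.
With a = amp(|0⟩) = 0.7964 and b = amp(|1⟩) = 0.6048:
new amp(|0⟩) = (0.202389)·a + (-0.979305i)·b = (0.1612 - 0.5923i)
new amp(|1⟩) = (-0.979305i)·a + (0.202389)·b = (0.1224 - 0.7799i)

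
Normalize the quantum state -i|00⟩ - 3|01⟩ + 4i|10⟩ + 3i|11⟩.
-0.169i|00⟩ - 0.5071|01⟩ + 0.6761i|10⟩ + 0.5071i|11⟩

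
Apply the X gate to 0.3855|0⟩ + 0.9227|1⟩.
0.9227|0⟩ + 0.3855|1⟩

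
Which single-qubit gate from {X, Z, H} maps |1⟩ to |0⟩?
X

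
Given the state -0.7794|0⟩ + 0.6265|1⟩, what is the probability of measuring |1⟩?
0.3925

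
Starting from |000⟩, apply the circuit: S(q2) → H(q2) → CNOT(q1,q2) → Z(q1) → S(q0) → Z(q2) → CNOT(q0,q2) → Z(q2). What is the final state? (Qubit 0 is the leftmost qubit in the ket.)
1/√2|000⟩ + 1/√2|001⟩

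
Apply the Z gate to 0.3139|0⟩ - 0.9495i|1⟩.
0.3139|0⟩ + 0.9495i|1⟩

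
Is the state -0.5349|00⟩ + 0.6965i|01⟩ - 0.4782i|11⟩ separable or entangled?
Entangled

Writing the state as a|00⟩ + b|01⟩ + c|10⟩ + d|11⟩, it is a product state iff ad − bc = 0.
Here (a, b, c, d) = (-0.5349, 0.6965i, 0, -0.4782i): ad − bc = (-0.5349)(-0.4782i) − (0.6965i)(0) = 0.2558i ≠ 0, so the state is entangled.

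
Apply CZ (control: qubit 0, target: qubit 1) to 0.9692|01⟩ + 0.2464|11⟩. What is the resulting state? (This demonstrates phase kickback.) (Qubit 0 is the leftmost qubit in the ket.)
0.9692|01⟩ - 0.2464|11⟩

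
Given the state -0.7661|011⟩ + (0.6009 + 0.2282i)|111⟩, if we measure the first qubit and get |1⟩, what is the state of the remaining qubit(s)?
(0.9349 + 0.355i)|11⟩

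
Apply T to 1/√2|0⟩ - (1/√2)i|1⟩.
1/√2|0⟩ + (1/2 - (1/2)i)|1⟩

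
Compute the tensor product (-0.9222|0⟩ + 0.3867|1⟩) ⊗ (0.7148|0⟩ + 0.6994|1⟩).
-0.6592|00⟩ - 0.645|01⟩ + 0.2764|10⟩ + 0.2705|11⟩

amp(|b₁b₂…⟩) = product of the factor amplitudes for bits b₁, b₂, …; only kets whose every factor amplitude is nonzero survive.
|00⟩: (-0.9222)(0.7148) = -0.6592
|01⟩: (-0.9222)(0.6994) = -0.645
|10⟩: (0.3867)(0.7148) = 0.2764
|11⟩: (0.3867)(0.6994) = 0.2705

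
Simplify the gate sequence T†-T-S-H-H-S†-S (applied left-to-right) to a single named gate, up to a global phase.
S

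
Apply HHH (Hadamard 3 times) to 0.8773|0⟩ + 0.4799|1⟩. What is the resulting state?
0.9597|0⟩ + 0.281|1⟩

H² = I, so H^3 = H: a single Hadamard. With (a, b) = (0.8773, 0.4799), H gives ((a + b)/√2, (a − b)/√2) = (0.9597, 0.281).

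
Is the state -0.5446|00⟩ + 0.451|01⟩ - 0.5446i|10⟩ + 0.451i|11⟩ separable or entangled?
Separable

Writing the state as a|00⟩ + b|01⟩ + c|10⟩ + d|11⟩, it is a product state iff ad − bc = 0.
Here (a, b, c, d) = (-0.5446, 0.451, -0.5446i, 0.451i): ad − bc = (-0.5446)(0.451i) − (0.451)(-0.5446i) = 0, so the state is separable.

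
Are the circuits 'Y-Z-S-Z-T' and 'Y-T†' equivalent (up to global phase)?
No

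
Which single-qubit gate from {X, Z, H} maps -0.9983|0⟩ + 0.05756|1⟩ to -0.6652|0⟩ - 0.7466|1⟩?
H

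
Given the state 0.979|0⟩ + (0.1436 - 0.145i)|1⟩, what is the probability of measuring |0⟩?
0.9584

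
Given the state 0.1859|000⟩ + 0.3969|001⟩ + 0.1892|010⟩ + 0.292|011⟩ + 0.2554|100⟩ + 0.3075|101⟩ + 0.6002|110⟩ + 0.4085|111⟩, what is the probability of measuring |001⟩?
0.1575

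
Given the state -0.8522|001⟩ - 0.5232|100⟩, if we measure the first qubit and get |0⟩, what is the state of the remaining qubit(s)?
-|01⟩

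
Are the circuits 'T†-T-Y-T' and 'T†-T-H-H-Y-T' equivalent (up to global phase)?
Yes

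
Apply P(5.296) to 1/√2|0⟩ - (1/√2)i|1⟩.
1/√2|0⟩ + (-0.5901 - 0.3896i)|1⟩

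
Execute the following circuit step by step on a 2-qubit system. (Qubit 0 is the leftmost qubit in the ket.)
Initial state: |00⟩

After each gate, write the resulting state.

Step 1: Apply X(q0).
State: |10⟩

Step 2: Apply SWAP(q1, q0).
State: |01⟩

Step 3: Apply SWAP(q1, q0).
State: |10⟩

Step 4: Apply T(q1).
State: |10⟩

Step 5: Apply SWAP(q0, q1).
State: |01⟩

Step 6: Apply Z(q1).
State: -|01⟩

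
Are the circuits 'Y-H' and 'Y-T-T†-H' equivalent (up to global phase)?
Yes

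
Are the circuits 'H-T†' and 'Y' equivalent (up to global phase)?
No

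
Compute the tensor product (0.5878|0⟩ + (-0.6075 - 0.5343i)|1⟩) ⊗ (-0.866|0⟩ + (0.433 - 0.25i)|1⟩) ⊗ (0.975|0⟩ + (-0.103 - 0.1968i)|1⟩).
-0.4963|000⟩ + (0.05243 + 0.1002i)|001⟩ + (0.2482 - 0.1433i)|010⟩ + (-0.05514 - 0.03495i)|011⟩ + (0.5129 + 0.4511i)|100⟩ + (0.03687 - 0.1512i)|101⟩ + (-0.3867 - 0.07749i)|110⟩ + (0.02521 + 0.08624i)|111⟩

amp(|b₁b₂…⟩) = product of the factor amplitudes for bits b₁, b₂, …; only kets whose every factor amplitude is nonzero survive.
|000⟩: (0.5878)(-0.866)(0.975) = -0.4963
|001⟩: (0.5878)(-0.866)(-0.103 - 0.1968i) = (0.05243 + 0.1002i)
|010⟩: (0.5878)(0.433 - 0.25i)(0.975) = (0.2482 - 0.1433i)
|011⟩: (0.5878)(0.433 - 0.25i)(-0.103 - 0.1968i) = (-0.05514 - 0.03495i)
|100⟩: (-0.6075 - 0.5343i)(-0.866)(0.975) = (0.5129 + 0.4511i)
|101⟩: (-0.6075 - 0.5343i)(-0.866)(-0.103 - 0.1968i) = (0.03687 - 0.1512i)
|110⟩: (-0.6075 - 0.5343i)(0.433 - 0.25i)(0.975) = (-0.3867 - 0.07749i)
|111⟩: (-0.6075 - 0.5343i)(0.433 - 0.25i)(-0.103 - 0.1968i) = (0.02521 + 0.08624i)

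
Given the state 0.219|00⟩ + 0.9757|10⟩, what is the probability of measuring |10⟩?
0.952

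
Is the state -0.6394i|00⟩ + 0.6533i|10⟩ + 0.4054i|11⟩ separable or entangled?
Entangled

Writing the state as a|00⟩ + b|01⟩ + c|10⟩ + d|11⟩, it is a product state iff ad − bc = 0.
Here (a, b, c, d) = (-0.6394i, 0, 0.6533i, 0.4054i): ad − bc = (-0.6394i)(0.4054i) − (0)(0.6533i) = 0.2592 ≠ 0, so the state is entangled.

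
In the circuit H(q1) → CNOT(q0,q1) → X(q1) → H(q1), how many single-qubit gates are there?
3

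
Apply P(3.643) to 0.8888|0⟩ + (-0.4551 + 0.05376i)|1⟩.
0.8888|0⟩ + (0.4249 + 0.1716i)|1⟩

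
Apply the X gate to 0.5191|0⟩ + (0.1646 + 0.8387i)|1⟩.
(0.1646 + 0.8387i)|0⟩ + 0.5191|1⟩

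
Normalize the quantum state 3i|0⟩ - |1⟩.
0.9487i|0⟩ - 0.3162|1⟩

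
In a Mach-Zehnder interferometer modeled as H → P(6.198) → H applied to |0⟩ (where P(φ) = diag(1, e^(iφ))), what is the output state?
(0.9982 - 0.04254i)|0⟩ + (0.001813 + 0.04254i)|1⟩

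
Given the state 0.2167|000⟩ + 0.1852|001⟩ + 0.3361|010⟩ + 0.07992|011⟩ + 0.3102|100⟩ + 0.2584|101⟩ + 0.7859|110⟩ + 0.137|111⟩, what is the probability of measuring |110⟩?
0.6176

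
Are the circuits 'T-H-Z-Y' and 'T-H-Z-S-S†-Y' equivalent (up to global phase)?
Yes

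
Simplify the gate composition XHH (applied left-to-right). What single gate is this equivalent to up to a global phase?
X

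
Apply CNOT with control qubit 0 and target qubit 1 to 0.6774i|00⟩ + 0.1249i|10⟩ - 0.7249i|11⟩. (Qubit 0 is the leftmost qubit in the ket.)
0.6774i|00⟩ - 0.7249i|10⟩ + 0.1249i|11⟩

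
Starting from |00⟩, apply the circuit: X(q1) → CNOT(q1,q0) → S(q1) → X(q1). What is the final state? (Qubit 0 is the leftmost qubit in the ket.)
i|10⟩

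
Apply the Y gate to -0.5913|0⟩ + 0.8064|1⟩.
-0.8064i|0⟩ - 0.5913i|1⟩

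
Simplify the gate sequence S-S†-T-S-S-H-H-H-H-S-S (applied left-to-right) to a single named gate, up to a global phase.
T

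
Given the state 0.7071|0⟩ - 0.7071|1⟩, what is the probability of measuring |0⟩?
0.5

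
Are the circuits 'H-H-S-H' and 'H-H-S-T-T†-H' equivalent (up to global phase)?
Yes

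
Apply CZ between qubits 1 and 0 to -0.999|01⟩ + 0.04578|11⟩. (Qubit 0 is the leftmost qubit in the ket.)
-0.999|01⟩ - 0.04578|11⟩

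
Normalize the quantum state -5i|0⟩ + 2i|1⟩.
-0.9285i|0⟩ + 0.3714i|1⟩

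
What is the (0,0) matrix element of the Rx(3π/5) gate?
0.5878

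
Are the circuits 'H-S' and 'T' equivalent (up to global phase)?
No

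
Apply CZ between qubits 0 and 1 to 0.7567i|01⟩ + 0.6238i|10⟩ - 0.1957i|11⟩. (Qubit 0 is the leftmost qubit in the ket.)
0.7567i|01⟩ + 0.6238i|10⟩ + 0.1957i|11⟩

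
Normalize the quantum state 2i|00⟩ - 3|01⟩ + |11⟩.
0.5345i|00⟩ - 0.8018|01⟩ + 0.2673|11⟩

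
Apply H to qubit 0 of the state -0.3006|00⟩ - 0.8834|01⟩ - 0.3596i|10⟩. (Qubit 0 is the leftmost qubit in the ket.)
(-0.2126 - 0.2543i)|00⟩ - 0.6247|01⟩ + (-0.2126 + 0.2543i)|10⟩ - 0.6247|11⟩

H on qubit 0 mixes each pair of kets that differ only in qubit 0: amplitudes (a, b) of (|…0…⟩, |…1…⟩) become ((a + b)/√2, (a − b)/√2). Kets absent from the input have amplitude 0.
(|00⟩, |10⟩): (a, b) = (-0.3006, -0.3596i) → ((-0.2126 - 0.2543i), (-0.2126 + 0.2543i))
(|01⟩, |11⟩): (a, b) = (-0.8834, 0) → (-0.6247, -0.6247)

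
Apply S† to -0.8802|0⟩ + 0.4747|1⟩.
-0.8802|0⟩ - 0.4747i|1⟩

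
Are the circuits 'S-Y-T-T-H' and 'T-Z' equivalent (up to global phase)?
No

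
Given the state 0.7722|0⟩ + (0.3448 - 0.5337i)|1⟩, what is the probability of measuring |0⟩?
0.5963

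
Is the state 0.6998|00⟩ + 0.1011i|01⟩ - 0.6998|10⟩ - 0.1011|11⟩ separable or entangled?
Entangled

Writing the state as a|00⟩ + b|01⟩ + c|10⟩ + d|11⟩, it is a product state iff ad − bc = 0.
Here (a, b, c, d) = (0.6998, 0.1011i, -0.6998, -0.1011): ad − bc = (0.6998)(-0.1011) − (0.1011i)(-0.6998) = (-0.07075 + 0.07075i) ≠ 0, so the state is entangled.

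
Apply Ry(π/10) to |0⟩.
0.9877|0⟩ + 0.1564|1⟩

Ry(π/10) = [[cos(θ/2), −sin(θ/2)], [sin(θ/2), cos(θ/2)]]; θ = π/10, cos(θ/2) ≈ 0.987688, sin(θ/2) ≈ 0.156434.
With a = amp(|0⟩) = 1 and b = amp(|1⟩) = 0:
new amp(|0⟩) = (0.987688)·a + (-0.156434)·b = 0.9877
new amp(|1⟩) = (0.156434)·a + (0.987688)·b = 0.1564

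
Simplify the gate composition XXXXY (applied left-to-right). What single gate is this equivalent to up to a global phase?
Y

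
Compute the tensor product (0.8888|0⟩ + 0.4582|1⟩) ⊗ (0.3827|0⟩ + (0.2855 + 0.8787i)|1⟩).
0.3401|00⟩ + (0.2538 + 0.781i)|01⟩ + 0.1754|10⟩ + (0.1308 + 0.4026i)|11⟩

amp(|b₁b₂…⟩) = product of the factor amplitudes for bits b₁, b₂, …; only kets whose every factor amplitude is nonzero survive.
|00⟩: (0.8888)(0.3827) = 0.3401
|01⟩: (0.8888)(0.2855 + 0.8787i) = (0.2538 + 0.781i)
|10⟩: (0.4582)(0.3827) = 0.1754
|11⟩: (0.4582)(0.2855 + 0.8787i) = (0.1308 + 0.4026i)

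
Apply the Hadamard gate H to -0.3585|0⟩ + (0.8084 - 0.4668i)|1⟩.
(0.3181 - 0.3301i)|0⟩ + (-0.8251 + 0.3301i)|1⟩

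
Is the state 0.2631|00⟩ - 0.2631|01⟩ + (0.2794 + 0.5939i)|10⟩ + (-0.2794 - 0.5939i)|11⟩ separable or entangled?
Separable

Writing the state as a|00⟩ + b|01⟩ + c|10⟩ + d|11⟩, it is a product state iff ad − bc = 0.
Here (a, b, c, d) = (0.2631, -0.2631, (0.2794 + 0.5939i), (-0.2794 - 0.5939i)): ad − bc = (0.2631)(-0.2794 - 0.5939i) − (-0.2631)(0.2794 + 0.5939i) = 0, so the state is separable.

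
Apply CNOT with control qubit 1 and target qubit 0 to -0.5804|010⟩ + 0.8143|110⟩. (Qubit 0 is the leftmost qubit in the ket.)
0.8143|010⟩ - 0.5804|110⟩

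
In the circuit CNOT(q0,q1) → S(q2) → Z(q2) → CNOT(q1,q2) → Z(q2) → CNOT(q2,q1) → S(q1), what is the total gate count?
7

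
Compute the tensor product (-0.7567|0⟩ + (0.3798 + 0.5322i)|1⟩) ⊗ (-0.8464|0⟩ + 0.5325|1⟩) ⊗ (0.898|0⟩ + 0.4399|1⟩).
0.5751|000⟩ + 0.2817|001⟩ - 0.3618|010⟩ - 0.1773|011⟩ + (-0.2887 - 0.4045i)|100⟩ + (-0.1414 - 0.1982i)|101⟩ + (0.1816 + 0.2545i)|110⟩ + (0.08897 + 0.1247i)|111⟩

amp(|b₁b₂…⟩) = product of the factor amplitudes for bits b₁, b₂, …; only kets whose every factor amplitude is nonzero survive.
|000⟩: (-0.7567)(-0.8464)(0.898) = 0.5751
|001⟩: (-0.7567)(-0.8464)(0.4399) = 0.2817
|010⟩: (-0.7567)(0.5325)(0.898) = -0.3618
|011⟩: (-0.7567)(0.5325)(0.4399) = -0.1773
|100⟩: (0.3798 + 0.5322i)(-0.8464)(0.898) = (-0.2887 - 0.4045i)
|101⟩: (0.3798 + 0.5322i)(-0.8464)(0.4399) = (-0.1414 - 0.1982i)
|110⟩: (0.3798 + 0.5322i)(0.5325)(0.898) = (0.1816 + 0.2545i)
|111⟩: (0.3798 + 0.5322i)(0.5325)(0.4399) = (0.08897 + 0.1247i)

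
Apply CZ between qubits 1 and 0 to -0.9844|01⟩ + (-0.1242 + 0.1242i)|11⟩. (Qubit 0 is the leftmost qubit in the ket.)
-0.9844|01⟩ + (0.1242 - 0.1242i)|11⟩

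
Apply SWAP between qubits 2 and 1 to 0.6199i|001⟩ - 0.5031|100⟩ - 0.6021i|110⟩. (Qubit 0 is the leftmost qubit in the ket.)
0.6199i|010⟩ - 0.5031|100⟩ - 0.6021i|101⟩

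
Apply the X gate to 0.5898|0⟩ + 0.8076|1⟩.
0.8076|0⟩ + 0.5898|1⟩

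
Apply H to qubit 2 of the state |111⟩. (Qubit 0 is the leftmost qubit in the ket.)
1/√2|110⟩ - 1/√2|111⟩

H on qubit 2 mixes each pair of kets that differ only in qubit 2: amplitudes (a, b) of (|…0…⟩, |…1…⟩) become ((a + b)/√2, (a − b)/√2). Kets absent from the input have amplitude 0.
(|110⟩, |111⟩): (a, b) = (0, 1) → (1/√2, -1/√2)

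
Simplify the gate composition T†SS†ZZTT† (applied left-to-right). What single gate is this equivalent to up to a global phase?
T†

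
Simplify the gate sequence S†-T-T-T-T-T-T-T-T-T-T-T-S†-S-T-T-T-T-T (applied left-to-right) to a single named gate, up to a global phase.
S†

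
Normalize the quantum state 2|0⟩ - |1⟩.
0.8944|0⟩ - 1/√5|1⟩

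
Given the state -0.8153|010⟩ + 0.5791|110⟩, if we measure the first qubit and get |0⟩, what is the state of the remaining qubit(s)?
-|10⟩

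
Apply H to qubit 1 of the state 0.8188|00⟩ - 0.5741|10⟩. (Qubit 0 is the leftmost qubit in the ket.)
0.579|00⟩ + 0.579|01⟩ - 0.406|10⟩ - 0.406|11⟩

H on qubit 1 mixes each pair of kets that differ only in qubit 1: amplitudes (a, b) of (|…0…⟩, |…1…⟩) become ((a + b)/√2, (a − b)/√2). Kets absent from the input have amplitude 0.
(|00⟩, |01⟩): (a, b) = (0.8188, 0) → (0.579, 0.579)
(|10⟩, |11⟩): (a, b) = (-0.5741, 0) → (-0.406, -0.406)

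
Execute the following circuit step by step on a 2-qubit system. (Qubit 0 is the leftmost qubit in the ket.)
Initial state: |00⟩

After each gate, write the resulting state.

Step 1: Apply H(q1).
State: 1/√2|00⟩ + 1/√2|01⟩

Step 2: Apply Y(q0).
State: (1/√2)i|10⟩ + (1/√2)i|11⟩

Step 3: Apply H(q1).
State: i|10⟩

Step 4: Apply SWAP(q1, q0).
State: i|01⟩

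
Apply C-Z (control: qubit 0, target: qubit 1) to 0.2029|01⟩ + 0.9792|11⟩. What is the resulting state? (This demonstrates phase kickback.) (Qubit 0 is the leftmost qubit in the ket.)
0.2029|01⟩ - 0.9792|11⟩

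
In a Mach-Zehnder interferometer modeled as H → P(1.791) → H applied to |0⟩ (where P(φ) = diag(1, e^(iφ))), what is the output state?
(0.3908 + 0.4879i)|0⟩ + (0.6092 - 0.4879i)|1⟩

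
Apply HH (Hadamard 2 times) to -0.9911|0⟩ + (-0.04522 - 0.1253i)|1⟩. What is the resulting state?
-0.9911|0⟩ + (-0.04522 - 0.1253i)|1⟩

H² = I, so an even number of Hadamards cancels: H^2 = I and the state is unchanged.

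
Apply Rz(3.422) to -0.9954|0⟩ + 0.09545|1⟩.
(0.1391 + 0.9856i)|0⟩ + (-0.01334 + 0.09451i)|1⟩

Rz(3.422) = [[e^(−iθ/2), 0], [0, e^(iθ/2)]] with e^(±iθ/2) = cos(θ/2) ± i·sin(θ/2); θ = 3.422, cos(θ/2) ≈ -0.139745, sin(θ/2) ≈ 0.990188.
With a = amp(|0⟩) = -0.9954 and b = amp(|1⟩) = 0.09545:
new amp(|0⟩) = (-0.139745 - 0.990188i)·a = (0.1391 + 0.9856i)
new amp(|1⟩) = (-0.139745 + 0.990188i)·b = (-0.01334 + 0.09451i)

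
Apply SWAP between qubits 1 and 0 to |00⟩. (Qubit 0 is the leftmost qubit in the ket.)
|00⟩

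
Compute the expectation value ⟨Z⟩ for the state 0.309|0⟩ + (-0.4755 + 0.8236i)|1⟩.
-0.8089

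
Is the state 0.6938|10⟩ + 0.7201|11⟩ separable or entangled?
Separable

Writing the state as a|00⟩ + b|01⟩ + c|10⟩ + d|11⟩, it is a product state iff ad − bc = 0.
Here (a, b, c, d) = (0, 0, 0.6938, 0.7201): ad − bc = (0)(0.7201) − (0)(0.6938) = 0, so the state is separable.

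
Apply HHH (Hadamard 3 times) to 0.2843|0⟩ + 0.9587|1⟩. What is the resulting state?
0.8789|0⟩ - 0.4769|1⟩

H² = I, so H^3 = H: a single Hadamard. With (a, b) = (0.2843, 0.9587), H gives ((a + b)/√2, (a − b)/√2) = (0.8789, -0.4769).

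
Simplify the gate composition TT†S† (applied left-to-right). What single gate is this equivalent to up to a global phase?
S†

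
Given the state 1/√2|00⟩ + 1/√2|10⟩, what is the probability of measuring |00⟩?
1/2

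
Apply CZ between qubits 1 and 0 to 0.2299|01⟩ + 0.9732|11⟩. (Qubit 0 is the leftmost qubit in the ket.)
0.2299|01⟩ - 0.9732|11⟩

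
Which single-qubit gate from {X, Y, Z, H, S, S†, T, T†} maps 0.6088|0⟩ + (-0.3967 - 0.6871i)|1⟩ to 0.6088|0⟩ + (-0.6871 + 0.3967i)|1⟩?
S†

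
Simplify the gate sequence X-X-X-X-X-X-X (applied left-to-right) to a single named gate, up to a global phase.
X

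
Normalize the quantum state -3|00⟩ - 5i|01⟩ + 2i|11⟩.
-0.4867|00⟩ - 0.8111i|01⟩ + 0.3244i|11⟩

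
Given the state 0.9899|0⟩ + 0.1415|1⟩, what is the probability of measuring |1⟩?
0.02002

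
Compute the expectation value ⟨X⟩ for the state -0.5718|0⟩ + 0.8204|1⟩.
-0.9382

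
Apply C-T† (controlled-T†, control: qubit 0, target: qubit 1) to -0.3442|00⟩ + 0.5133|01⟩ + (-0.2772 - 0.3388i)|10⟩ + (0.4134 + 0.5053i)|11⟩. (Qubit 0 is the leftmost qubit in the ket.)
-0.3442|00⟩ + 0.5133|01⟩ + (-0.2772 - 0.3388i)|10⟩ + (0.6496 + 0.06498i)|11⟩

C-T† leaves the control-|0⟩ kets |00⟩, |01⟩ unchanged and applies T† to qubit 1 on the control-|1⟩ pair (|10⟩, |11⟩).
T† = [[1, 0], [0, (1/√2 - (1/√2)i)]].
With a = amp(|10⟩) = (-0.2772 - 0.3388i) and b = amp(|11⟩) = (0.4134 + 0.5053i):
new amp(|10⟩) = (1)·a = (-0.2772 - 0.3388i)
new amp(|11⟩) = (1/√2 - (1/√2)i)·b = (0.6496 + 0.06498i)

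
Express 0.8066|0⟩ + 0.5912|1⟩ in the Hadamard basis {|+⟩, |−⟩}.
0.9884|+⟩ + 0.1523|−⟩

With |ψ⟩ = α|0⟩ + β|1⟩, the Hadamard-basis coefficients are ⟨+|ψ⟩ = (α + β)/√2 and ⟨−|ψ⟩ = (α − β)/√2.
Here α = 0.8066, β = 0.5912: (α + β)/√2 = 0.9884, (α − β)/√2 = 0.1523.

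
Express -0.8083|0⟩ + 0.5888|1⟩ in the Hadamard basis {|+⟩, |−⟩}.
-0.1552|+⟩ - 0.9879|−⟩

With |ψ⟩ = α|0⟩ + β|1⟩, the Hadamard-basis coefficients are ⟨+|ψ⟩ = (α + β)/√2 and ⟨−|ψ⟩ = (α − β)/√2.
Here α = -0.8083, β = 0.5888: (α + β)/√2 = -0.1552, (α − β)/√2 = -0.9879.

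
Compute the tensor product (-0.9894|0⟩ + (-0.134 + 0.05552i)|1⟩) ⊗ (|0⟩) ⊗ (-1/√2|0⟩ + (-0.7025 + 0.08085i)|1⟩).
0.6996|000⟩ + (0.6951 - 0.07999i)|001⟩ + (0.09475 - 0.03926i)|100⟩ + (0.08965 - 0.04984i)|101⟩

amp(|b₁b₂…⟩) = product of the factor amplitudes for bits b₁, b₂, …; only kets whose every factor amplitude is nonzero survive.
|000⟩: (-0.9894)(1)(-1/√2) = 0.6996
|001⟩: (-0.9894)(1)(-0.7025 + 0.08085i) = (0.6951 - 0.07999i)
|100⟩: (-0.134 + 0.05552i)(1)(-1/√2) = (0.09475 - 0.03926i)
|101⟩: (-0.134 + 0.05552i)(1)(-0.7025 + 0.08085i) = (0.08965 - 0.04984i)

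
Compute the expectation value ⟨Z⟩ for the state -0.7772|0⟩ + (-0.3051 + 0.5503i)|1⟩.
0.2081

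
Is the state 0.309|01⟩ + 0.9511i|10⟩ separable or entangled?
Entangled

Writing the state as a|00⟩ + b|01⟩ + c|10⟩ + d|11⟩, it is a product state iff ad − bc = 0.
Here (a, b, c, d) = (0, 0.309, 0.9511i, 0): ad − bc = (0)(0) − (0.309)(0.9511i) = -0.2939i ≠ 0, so the state is entangled.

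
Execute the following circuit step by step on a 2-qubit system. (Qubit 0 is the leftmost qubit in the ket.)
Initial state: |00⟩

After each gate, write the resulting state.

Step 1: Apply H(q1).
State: 1/√2|00⟩ + 1/√2|01⟩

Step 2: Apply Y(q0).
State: (1/√2)i|10⟩ + (1/√2)i|11⟩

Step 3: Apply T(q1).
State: (1/√2)i|10⟩ + (-1/2 + (1/2)i)|11⟩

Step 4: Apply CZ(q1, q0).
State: (1/√2)i|10⟩ + (1/2 - (1/2)i)|11⟩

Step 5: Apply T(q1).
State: (1/√2)i|10⟩ + 1/√2|11⟩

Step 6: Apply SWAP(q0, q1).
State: (1/√2)i|01⟩ + 1/√2|11⟩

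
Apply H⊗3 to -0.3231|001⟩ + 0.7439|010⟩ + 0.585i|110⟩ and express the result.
(0.1488 + 0.2068i)|000⟩ + (0.3772 + 0.2068i)|001⟩ + (-0.3772 - 0.2068i)|010⟩ + (-0.1488 - 0.2068i)|011⟩ + (0.1488 - 0.2068i)|100⟩ + (0.3772 - 0.2068i)|101⟩ + (-0.3772 + 0.2068i)|110⟩ + (-0.1488 + 0.2068i)|111⟩

H⊗3 gives amp(|y⟩) = (1/2√2) Σ_x (−1)^(x·y) amp(|x⟩), where x·y is the number of positions in which both x and y have a 1.
|000⟩: (-0.3231 + 0.7439 + 0.585i)/(2√2) = (0.1488 + 0.2068i)
|001⟩: (0.3231 + 0.7439 + 0.585i)/(2√2) = (0.3772 + 0.2068i)
|010⟩: (-0.3231 - 0.7439 - 0.585i)/(2√2) = (-0.3772 - 0.2068i)
|011⟩: (0.3231 - 0.7439 - 0.585i)/(2√2) = (-0.1488 - 0.2068i)
|100⟩: (-0.3231 + 0.7439 - 0.585i)/(2√2) = (0.1488 - 0.2068i)
|101⟩: (0.3231 + 0.7439 - 0.585i)/(2√2) = (0.3772 - 0.2068i)
|110⟩: (-0.3231 - 0.7439 + 0.585i)/(2√2) = (-0.3772 + 0.2068i)
|111⟩: (0.3231 - 0.7439 + 0.585i)/(2√2) = (-0.1488 + 0.2068i)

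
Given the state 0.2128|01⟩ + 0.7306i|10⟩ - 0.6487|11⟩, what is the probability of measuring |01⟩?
0.04528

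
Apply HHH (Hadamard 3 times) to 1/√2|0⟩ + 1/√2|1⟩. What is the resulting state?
|0⟩

H² = I, so H^3 = H: a single Hadamard. With (a, b) = (1/√2, 1/√2), H gives ((a + b)/√2, (a − b)/√2) = (1, 0).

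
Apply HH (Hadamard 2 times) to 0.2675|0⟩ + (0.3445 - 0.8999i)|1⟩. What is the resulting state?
0.2675|0⟩ + (0.3445 - 0.8999i)|1⟩

H² = I, so an even number of Hadamards cancels: H^2 = I and the state is unchanged.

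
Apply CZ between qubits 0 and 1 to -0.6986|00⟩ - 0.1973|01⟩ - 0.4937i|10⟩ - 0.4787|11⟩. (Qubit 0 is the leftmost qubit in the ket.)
-0.6986|00⟩ - 0.1973|01⟩ - 0.4937i|10⟩ + 0.4787|11⟩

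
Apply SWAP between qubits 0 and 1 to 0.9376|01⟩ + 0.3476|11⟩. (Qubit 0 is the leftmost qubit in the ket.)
0.9376|10⟩ + 0.3476|11⟩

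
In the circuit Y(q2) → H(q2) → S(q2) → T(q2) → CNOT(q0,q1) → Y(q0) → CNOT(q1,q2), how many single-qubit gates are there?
5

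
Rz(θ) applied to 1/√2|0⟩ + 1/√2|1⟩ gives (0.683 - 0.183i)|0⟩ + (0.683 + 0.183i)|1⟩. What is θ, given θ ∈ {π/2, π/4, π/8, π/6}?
π/6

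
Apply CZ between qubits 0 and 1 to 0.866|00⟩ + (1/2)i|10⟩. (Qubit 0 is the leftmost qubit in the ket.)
0.866|00⟩ + (1/2)i|10⟩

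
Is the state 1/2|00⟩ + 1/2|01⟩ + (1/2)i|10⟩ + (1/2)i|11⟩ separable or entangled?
Separable

Writing the state as a|00⟩ + b|01⟩ + c|10⟩ + d|11⟩, it is a product state iff ad − bc = 0.
Here (a, b, c, d) = (1/2, 1/2, (1/2)i, (1/2)i): ad − bc = (1/2)((1/2)i) − (1/2)((1/2)i) = 0, so the state is separable.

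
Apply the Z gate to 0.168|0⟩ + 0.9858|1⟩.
0.168|0⟩ - 0.9858|1⟩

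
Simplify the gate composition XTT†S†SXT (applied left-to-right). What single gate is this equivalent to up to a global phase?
T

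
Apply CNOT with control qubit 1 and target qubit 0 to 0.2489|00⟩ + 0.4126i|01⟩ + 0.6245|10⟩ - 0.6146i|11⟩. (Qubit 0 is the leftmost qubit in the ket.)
0.2489|00⟩ - 0.6146i|01⟩ + 0.6245|10⟩ + 0.4126i|11⟩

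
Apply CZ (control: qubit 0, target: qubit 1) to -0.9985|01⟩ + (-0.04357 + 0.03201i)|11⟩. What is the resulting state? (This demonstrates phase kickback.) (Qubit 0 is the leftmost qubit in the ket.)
-0.9985|01⟩ + (0.04357 - 0.03201i)|11⟩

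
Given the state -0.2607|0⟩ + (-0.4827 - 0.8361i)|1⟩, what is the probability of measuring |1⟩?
0.9321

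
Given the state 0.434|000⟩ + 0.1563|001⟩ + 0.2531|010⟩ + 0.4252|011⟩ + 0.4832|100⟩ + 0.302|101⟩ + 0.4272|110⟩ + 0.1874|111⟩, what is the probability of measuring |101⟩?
0.0912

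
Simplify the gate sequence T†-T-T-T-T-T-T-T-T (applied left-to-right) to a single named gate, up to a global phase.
T†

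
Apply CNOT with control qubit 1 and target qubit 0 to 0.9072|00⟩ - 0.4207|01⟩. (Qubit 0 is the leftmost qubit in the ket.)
0.9072|00⟩ - 0.4207|11⟩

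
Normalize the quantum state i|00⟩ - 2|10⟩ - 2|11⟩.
0.3333i|00⟩ - 0.6667|10⟩ - 0.6667|11⟩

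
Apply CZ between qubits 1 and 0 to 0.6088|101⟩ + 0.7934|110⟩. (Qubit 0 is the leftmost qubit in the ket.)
0.6088|101⟩ - 0.7934|110⟩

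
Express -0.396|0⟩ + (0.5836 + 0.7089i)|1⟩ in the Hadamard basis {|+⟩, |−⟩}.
(0.1327 + 0.5013i)|+⟩ + (-0.6927 - 0.5013i)|−⟩

With |ψ⟩ = α|0⟩ + β|1⟩, the Hadamard-basis coefficients are ⟨+|ψ⟩ = (α + β)/√2 and ⟨−|ψ⟩ = (α − β)/√2.
Here α = -0.396, β = (0.5836 + 0.7089i): (α + β)/√2 = (0.1327 + 0.5013i), (α − β)/√2 = (-0.6927 - 0.5013i).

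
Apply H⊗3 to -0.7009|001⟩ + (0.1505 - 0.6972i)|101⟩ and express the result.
(-0.1946 - 0.2465i)|000⟩ + (0.1946 + 0.2465i)|001⟩ + (-0.1946 - 0.2465i)|010⟩ + (0.1946 + 0.2465i)|011⟩ + (-0.301 + 0.2465i)|100⟩ + (0.301 - 0.2465i)|101⟩ + (-0.301 + 0.2465i)|110⟩ + (0.301 - 0.2465i)|111⟩

H⊗3 gives amp(|y⟩) = (1/2√2) Σ_x (−1)^(x·y) amp(|x⟩), where x·y is the number of positions in which both x and y have a 1.
|000⟩: (-0.7009 + (0.1505 - 0.6972i))/(2√2) = (-0.1946 - 0.2465i)
|001⟩: (0.7009 - (0.1505 - 0.6972i))/(2√2) = (0.1946 + 0.2465i)
|010⟩: (-0.7009 + (0.1505 - 0.6972i))/(2√2) = (-0.1946 - 0.2465i)
|011⟩: (0.7009 - (0.1505 - 0.6972i))/(2√2) = (0.1946 + 0.2465i)
|100⟩: (-0.7009 - (0.1505 - 0.6972i))/(2√2) = (-0.301 + 0.2465i)
|101⟩: (0.7009 + (0.1505 - 0.6972i))/(2√2) = (0.301 - 0.2465i)
|110⟩: (-0.7009 - (0.1505 - 0.6972i))/(2√2) = (-0.301 + 0.2465i)
|111⟩: (0.7009 + (0.1505 - 0.6972i))/(2√2) = (0.301 - 0.2465i)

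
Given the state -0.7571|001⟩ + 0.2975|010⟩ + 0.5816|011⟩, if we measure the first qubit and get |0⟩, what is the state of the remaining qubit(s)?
-0.7571|01⟩ + 0.2975|10⟩ + 0.5816|11⟩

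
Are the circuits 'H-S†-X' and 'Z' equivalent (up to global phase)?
No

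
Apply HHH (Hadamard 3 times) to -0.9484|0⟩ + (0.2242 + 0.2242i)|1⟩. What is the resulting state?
(-0.5121 + 0.1585i)|0⟩ + (-0.8292 - 0.1585i)|1⟩

H² = I, so H^3 = H: a single Hadamard. With (a, b) = (-0.9484, (0.2242 + 0.2242i)), H gives ((a + b)/√2, (a − b)/√2) = ((-0.5121 + 0.1585i), (-0.8292 - 0.1585i)).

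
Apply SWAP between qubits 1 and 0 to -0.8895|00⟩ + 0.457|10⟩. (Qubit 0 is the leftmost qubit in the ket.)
-0.8895|00⟩ + 0.457|01⟩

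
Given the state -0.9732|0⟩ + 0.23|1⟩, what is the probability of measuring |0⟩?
0.9471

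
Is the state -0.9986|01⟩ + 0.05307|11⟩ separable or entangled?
Separable

Writing the state as a|00⟩ + b|01⟩ + c|10⟩ + d|11⟩, it is a product state iff ad − bc = 0.
Here (a, b, c, d) = (0, -0.9986, 0, 0.05307): ad − bc = (0)(0.05307) − (-0.9986)(0) = 0, so the state is separable.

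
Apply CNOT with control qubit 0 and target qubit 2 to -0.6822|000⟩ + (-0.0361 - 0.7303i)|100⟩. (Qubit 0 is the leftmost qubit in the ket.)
-0.6822|000⟩ + (-0.0361 - 0.7303i)|101⟩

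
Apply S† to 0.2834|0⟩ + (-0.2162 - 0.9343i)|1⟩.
0.2834|0⟩ + (-0.9343 + 0.2162i)|1⟩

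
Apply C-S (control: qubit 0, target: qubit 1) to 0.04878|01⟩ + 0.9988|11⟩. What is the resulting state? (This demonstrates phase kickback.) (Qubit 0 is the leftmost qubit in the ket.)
0.04878|01⟩ + 0.9988i|11⟩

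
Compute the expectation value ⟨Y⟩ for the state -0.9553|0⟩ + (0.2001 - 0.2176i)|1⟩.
0.4157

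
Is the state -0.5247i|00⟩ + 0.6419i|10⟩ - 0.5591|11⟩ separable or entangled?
Entangled

Writing the state as a|00⟩ + b|01⟩ + c|10⟩ + d|11⟩, it is a product state iff ad − bc = 0.
Here (a, b, c, d) = (-0.5247i, 0, 0.6419i, -0.5591): ad − bc = (-0.5247i)(-0.5591) − (0)(0.6419i) = 0.2934i ≠ 0, so the state is entangled.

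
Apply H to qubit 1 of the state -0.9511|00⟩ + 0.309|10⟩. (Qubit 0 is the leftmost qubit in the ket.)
-0.6725|00⟩ - 0.6725|01⟩ + 0.2185|10⟩ + 0.2185|11⟩

H on qubit 1 mixes each pair of kets that differ only in qubit 1: amplitudes (a, b) of (|…0…⟩, |…1…⟩) become ((a + b)/√2, (a − b)/√2). Kets absent from the input have amplitude 0.
(|00⟩, |01⟩): (a, b) = (-0.9511, 0) → (-0.6725, -0.6725)
(|10⟩, |11⟩): (a, b) = (0.309, 0) → (0.2185, 0.2185)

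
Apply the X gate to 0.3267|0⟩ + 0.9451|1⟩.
0.9451|0⟩ + 0.3267|1⟩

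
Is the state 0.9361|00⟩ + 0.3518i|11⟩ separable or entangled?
Entangled

Writing the state as a|00⟩ + b|01⟩ + c|10⟩ + d|11⟩, it is a product state iff ad − bc = 0.
Here (a, b, c, d) = (0.9361, 0, 0, 0.3518i): ad − bc = (0.9361)(0.3518i) − (0)(0) = 0.3293i ≠ 0, so the state is entangled.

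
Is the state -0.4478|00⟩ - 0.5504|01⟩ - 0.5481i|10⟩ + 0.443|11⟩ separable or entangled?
Entangled

Writing the state as a|00⟩ + b|01⟩ + c|10⟩ + d|11⟩, it is a product state iff ad − bc = 0.
Here (a, b, c, d) = (-0.4478, -0.5504, -0.5481i, 0.443): ad − bc = (-0.4478)(0.443) − (-0.5504)(-0.5481i) = (-0.1984 - 0.3017i) ≠ 0, so the state is entangled.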